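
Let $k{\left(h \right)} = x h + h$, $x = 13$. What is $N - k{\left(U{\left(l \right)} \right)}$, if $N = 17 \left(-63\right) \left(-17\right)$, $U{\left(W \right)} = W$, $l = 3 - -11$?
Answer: $18011$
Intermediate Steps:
$l = 14$ ($l = 3 + 11 = 14$)
$k{\left(h \right)} = 14 h$ ($k{\left(h \right)} = 13 h + h = 14 h$)
$N = 18207$ ($N = \left(-1071\right) \left(-17\right) = 18207$)
$N - k{\left(U{\left(l \right)} \right)} = 18207 - 14 \cdot 14 = 18207 - 196 = 18011$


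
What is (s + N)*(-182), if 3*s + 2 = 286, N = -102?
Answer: 4004/3 ≈ 1334.7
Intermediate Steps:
s = 284/3 (s = -2/3 + (1/3)*286 = -2/3 + 286/3 = 284/3 ≈ 94.667)
(s + N)*(-182) = (284/3 - 102)*(-182) = -22/3*(-182) = 4004/3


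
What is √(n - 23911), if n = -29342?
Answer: 3*I*√5917 ≈ 230.77*I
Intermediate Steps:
√(n - 23911) = √(-29342 - 23911) = √(-53253) = 3*I*√5917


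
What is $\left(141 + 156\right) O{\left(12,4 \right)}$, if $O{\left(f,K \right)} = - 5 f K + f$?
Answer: $-67716$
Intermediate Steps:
$O{\left(f,K \right)} = f - 5 K f$ ($O{\left(f,K \right)} = - 5 K f + f = f - 5 K f$)
$\left(141 + 156\right) O{\left(12,4 \right)} = \left(141 + 156\right) 12 \left(1 - 20\right) = 297 \cdot 12 \left(1 - 20\right) = 297 \cdot 12 \left(-19\right) = 297 \left(-228\right) = -67716$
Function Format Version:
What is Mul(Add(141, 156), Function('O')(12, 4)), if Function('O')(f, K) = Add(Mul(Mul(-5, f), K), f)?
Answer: -67716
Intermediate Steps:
Function('O')(f, K) = Add(f, Mul(-5, K, f)) (Function('O')(f, K) = Add(Mul(-5, K, f), f) = Add(f, Mul(-5, K, f)))
Mul(Add(141, 156), Function('O')(12, 4)) = Mul(Add(141, 156), Mul(12, Add(1, Mul(-5, 4)))) = Mul(297, Mul(12, Add(1, -20))) = Mul(297, Mul(12, -19)) = Mul(297, -228) = -67716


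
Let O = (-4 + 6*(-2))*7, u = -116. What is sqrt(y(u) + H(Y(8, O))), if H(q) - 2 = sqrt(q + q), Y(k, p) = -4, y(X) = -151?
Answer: sqrt(-149 + 2*I*sqrt(2)) ≈ 0.1159 + 12.207*I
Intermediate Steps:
O = -112 (O = (-4 - 12)*7 = -16*7 = -112)
H(q) = 2 + sqrt(2)*sqrt(q) (H(q) = 2 + sqrt(q + q) = 2 + sqrt(2*q) = 2 + sqrt(2)*sqrt(q))
sqrt(y(u) + H(Y(8, O))) = sqrt(-151 + (2 + sqrt(2)*sqrt(-4))) = sqrt(-151 + (2 + sqrt(2)*(2*I))) = sqrt(-151 + (2 + 2*I*sqrt(2))) = sqrt(-149 + 2*I*sqrt(2))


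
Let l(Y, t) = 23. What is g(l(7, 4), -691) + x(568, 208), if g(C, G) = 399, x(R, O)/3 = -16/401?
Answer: 159951/401 ≈ 398.88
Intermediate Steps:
x(R, O) = -48/401 (x(R, O) = 3*(-16/401) = -48/401)
g(l(7, 4), -691) + x(568, 208) = 399 - 48/401 = 159951/401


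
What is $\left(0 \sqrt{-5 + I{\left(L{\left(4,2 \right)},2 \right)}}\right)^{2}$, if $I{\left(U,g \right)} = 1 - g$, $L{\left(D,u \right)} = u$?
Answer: $0$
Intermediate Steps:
$\left(0 \sqrt{-5 + I{\left(L{\left(4,2 \right)},2 \right)}}\right)^{2} = \left(0 \sqrt{-5 + \left(1 - 2\right)}\right)^{2} = \left(0 \sqrt{-5 - 1}\right)^{2} = \left(0 \sqrt{-6}\right)^{2} = \left(0 i \sqrt{6}\right)^{2} = 0^{2} = 0$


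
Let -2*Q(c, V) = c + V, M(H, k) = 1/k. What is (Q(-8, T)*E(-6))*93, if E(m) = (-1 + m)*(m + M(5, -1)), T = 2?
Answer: 13671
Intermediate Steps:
M(H, k) = 1/k
Q(c, V) = -V/2 - c/2 (Q(c, V) = -(c + V)/2 = -(V + c)/2 = -V/2 - c/2)
E(m) = (-1 + m)² (E(m) = (-1 + m)*(m + 1/(-1)) = (-1 + m)*(m - 1) = (-1 + m)*(-1 + m) = (-1 + m)²)
(Q(-8, T)*E(-6))*93 = ((-½*2 - ½*(-8))*(1 + (-6)² - 2*(-6)))*93 = ((-1 + 4)*(1 + 36 + 12))*93 = (3*49)*93 = 147*93 = 13671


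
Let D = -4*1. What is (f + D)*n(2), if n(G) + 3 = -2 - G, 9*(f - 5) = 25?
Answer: -238/9 ≈ -26.444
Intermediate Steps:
D = -4
f = 70/9 (f = 5 + (⅑)*25 = 5 + 25/9 = 70/9 ≈ 7.7778)
n(G) = -5 - G (n(G) = -3 + (-2 - G) = -5 - G)
(f + D)*n(2) = (70/9 - 4)*(-5 - 1*2) = 34*(-5 - 2)/9 = (34/9)*(-7) = -238/9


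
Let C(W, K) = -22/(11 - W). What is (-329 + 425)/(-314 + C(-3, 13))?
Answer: -672/2209 ≈ -0.30421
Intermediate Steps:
(-329 + 425)/(-314 + C(-3, 13)) = (-329 + 425)/(-314 + 22/(-11 - 3)) = 96/(-314 + 22/(-14)) = 96/(-314 + 22*(-1/14)) = 96/(-314 - 11/7) = 96/(-2209/7) = 96*(-7/2209) = -672/2209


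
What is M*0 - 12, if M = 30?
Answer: -12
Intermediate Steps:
M*0 - 12 = 30*0 - 12 = 0 - 12 = -12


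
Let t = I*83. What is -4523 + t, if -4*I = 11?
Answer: -19005/4 ≈ -4751.3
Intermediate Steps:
I = -11/4 (I = -1/4*11 = -11/4 ≈ -2.7500)
t = -913/4 (t = -11/4*83 = -913/4 ≈ -228.25)
-4523 + t = -4523 - 913/4 = -19005/4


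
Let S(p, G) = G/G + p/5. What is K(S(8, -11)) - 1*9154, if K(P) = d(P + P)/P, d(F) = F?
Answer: -9152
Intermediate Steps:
S(p, G) = 1 + p/5 (S(p, G) = 1 + p*(⅕) = 1 + p/5)
K(P) = 2 (K(P) = (P + P)/P = (2*P)/P = 2)
K(S(8, -11)) - 1*9154 = 2 - 1*9154 = 2 - 9154 = -9152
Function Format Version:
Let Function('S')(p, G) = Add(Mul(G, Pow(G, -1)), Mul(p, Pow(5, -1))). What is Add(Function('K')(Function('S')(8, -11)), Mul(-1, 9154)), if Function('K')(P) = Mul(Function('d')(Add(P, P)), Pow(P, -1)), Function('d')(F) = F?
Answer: -9152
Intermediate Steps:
Function('S')(p, G) = Add(1, Mul(Rational(1, 5), p)) (Function('S')(p, G) = Add(1, Mul(p, Rational(1, 5))) = Add(1, Mul(Rational(1, 5), p)))
Function('K')(P) = 2 (Function('K')(P) = Mul(Add(P, P), Pow(P, -1)) = Mul(Mul(2, P), Pow(P, -1)) = 2)
Add(Function('K')(Function('S')(8, -11)), Mul(-1, 9154)) = Add(2, Mul(-1, 9154)) = Add(2, -9154) = -9152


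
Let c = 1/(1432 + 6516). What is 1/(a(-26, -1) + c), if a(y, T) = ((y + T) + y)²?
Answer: 7948/22325933 ≈ 0.00035600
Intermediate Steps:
a(y, T) = (T + 2*y)² (a(y, T) = ((T + y) + y)² = (T + 2*y)²)
c = 1/7948 ≈ 0.00012582
1/(a(-26, -1) + c) = 1/((-1 + 2*(-26))² + 1/7948) = 1/((-1 - 52)² + 1/7948) = 1/((-53)² + 1/7948) = 1/(2809 + 1/7948) = 1/(22325933/7948) = 7948/22325933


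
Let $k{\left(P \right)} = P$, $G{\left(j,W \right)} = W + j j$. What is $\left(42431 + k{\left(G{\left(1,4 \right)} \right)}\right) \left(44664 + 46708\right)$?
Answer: $3877462192$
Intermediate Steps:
$G{\left(j,W \right)} = W + j^{2}$
$\left(42431 + k{\left(G{\left(1,4 \right)} \right)}\right) \left(44664 + 46708\right) = \left(42431 + \left(4 + 1^{2}\right)\right) \left(44664 + 46708\right) = \left(42431 + \left(4 + 1\right)\right) 91372 = \left(42431 + 5\right) 91372 = 42436 \cdot 91372 = 3877462192$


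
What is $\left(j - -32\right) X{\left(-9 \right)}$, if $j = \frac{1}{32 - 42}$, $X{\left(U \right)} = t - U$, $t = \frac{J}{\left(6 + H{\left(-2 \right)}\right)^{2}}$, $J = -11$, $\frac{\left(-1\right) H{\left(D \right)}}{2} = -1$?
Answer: $\frac{36047}{128} \approx 281.62$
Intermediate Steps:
$H{\left(D \right)} = 2$ ($H{\left(D \right)} = \left(-2\right) \left(-1\right) = 2$)
$t = - \frac{11}{64}$ ($t = - \frac{11}{\left(6 + 2\right)^{2}} = - \frac{11}{8^{2}} = - \frac{11}{64} \approx -0.17188$)
$X{\left(U \right)} = - \frac{11}{64} - U$
$j = - \frac{1}{10}$ ($j = \frac{1}{-10} = - \frac{1}{10} \approx -0.1$)
$\left(j - -32\right) X{\left(-9 \right)} = \left(- \frac{1}{10} - -32\right) \left(- \frac{11}{64} - -9\right) = \left(- \frac{1}{10} + \left(-13 + 45\right)\right) \left(- \frac{11}{64} + 9\right) = \left(- \frac{1}{10} + 32\right) \frac{565}{64} = \frac{319}{10} \cdot \frac{565}{64} = \frac{36047}{128}$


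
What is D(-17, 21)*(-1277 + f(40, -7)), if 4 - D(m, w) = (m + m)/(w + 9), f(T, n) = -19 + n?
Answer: -100331/15 ≈ -6688.7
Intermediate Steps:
D(m, w) = 4 - 2*m/(9 + w) (D(m, w) = 4 - (m + m)/(w + 9) = 4 - 2*m/(9 + w))
D(-17, 21)*(-1277 + f(40, -7)) = (2*(18 - 1*(-17) + 2*21)/(9 + 21))*(-1277 + (-19 - 7)) = (2*(18 + 17 + 42)/30)*(-1277 - 26) = (2*(1/30)*77)*(-1303) = (77/15)*(-1303) = -100331/15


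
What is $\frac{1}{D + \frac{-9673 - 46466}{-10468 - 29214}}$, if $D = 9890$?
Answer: $\frac{39682}{392511119} \approx 0.0001011$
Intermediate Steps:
$\frac{1}{D + \frac{-9673 - 46466}{-10468 - 29214}} = \frac{1}{9890 + \frac{-9673 - 46466}{-10468 - 29214}} = \frac{1}{9890 - \frac{56139}{-39682}} = \frac{1}{9890 - - \frac{56139}{39682}} = \frac{1}{9890 + \frac{56139}{39682}} = \frac{1}{\frac{392511119}{39682}} = \frac{39682}{392511119}$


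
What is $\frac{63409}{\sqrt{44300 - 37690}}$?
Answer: $\frac{63409 \sqrt{6610}}{6610} \approx 779.92$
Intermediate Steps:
$\frac{63409}{\sqrt{44300 - 37690}} = \frac{63409}{\sqrt{6610}} = 63409 \frac{\sqrt{6610}}{6610} = \frac{63409 \sqrt{6610}}{6610}$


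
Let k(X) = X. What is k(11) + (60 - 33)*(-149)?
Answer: -4012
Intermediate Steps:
k(11) + (60 - 33)*(-149) = 11 + (60 - 33)*(-149) = 11 + 27*(-149) = 11 - 4023 = -4012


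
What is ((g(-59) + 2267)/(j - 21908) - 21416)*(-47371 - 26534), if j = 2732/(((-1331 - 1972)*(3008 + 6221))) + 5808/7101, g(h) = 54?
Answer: 30887112257714990504565/19514749394824 ≈ 1.5828e+9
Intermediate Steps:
j = 728510748/890792309 (j = 2732/((-3303*9229)) + 5808*(1/7101) = 2732/(-30483387) + 1936/2367 = 2732*(-1/30483387) + 1936/2367 = -2732/30483387 + 1936/2367 = 728510748/890792309 ≈ 0.81782)
((g(-59) + 2267)/(j - 21908) - 21416)*(-47371 - 26534) = ((54 + 2267)/(728510748/890792309 - 21908) - 21416)*(-47371 - 26534) = (2321/(-19514749394824/890792309) - 21416)*(-73905) = (2321*(-890792309/19514749394824) - 21416)*(-73905) = (-2067528949189/19514749394824 - 21416)*(-73905) = -417929940568499973/19514749394824*(-73905) = 30887112257714990504565/19514749394824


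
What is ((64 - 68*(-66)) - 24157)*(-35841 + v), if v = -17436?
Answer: 1044495585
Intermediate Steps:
((64 - 68*(-66)) - 24157)*(-35841 + v) = ((64 - 68*(-66)) - 24157)*(-35841 - 17436) = ((64 + 4488) - 24157)*(-53277) = (4552 - 24157)*(-53277) = -19605*(-53277) = 1044495585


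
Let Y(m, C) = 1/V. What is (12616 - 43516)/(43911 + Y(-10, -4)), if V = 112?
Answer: -3460800/4918033 ≈ -0.70370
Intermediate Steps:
Y(m, C) = 1/112
(12616 - 43516)/(43911 + Y(-10, -4)) = (12616 - 43516)/(43911 + 1/112) = -30900/4918033/112 = -30900*112/4918033 = -3460800/4918033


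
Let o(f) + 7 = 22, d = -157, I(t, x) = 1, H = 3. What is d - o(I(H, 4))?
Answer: -172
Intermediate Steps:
o(f) = 15 (o(f) = -7 + 22 = 15)
d - o(I(H, 4)) = -157 - 1*15 = -157 - 15 = -172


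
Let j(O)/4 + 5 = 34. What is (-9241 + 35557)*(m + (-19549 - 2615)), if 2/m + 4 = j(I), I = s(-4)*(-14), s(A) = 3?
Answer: -8165742957/14 ≈ -5.8327e+8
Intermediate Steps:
I = -42 (I = 3*(-14) = -42)
j(O) = 116 (j(O) = -20 + 4*34 = -20 + 136 = 116)
m = 1/56 (m = 2/(-4 + 116) = 2/112 = 2*(1/112) = 1/56 ≈ 0.017857)
(-9241 + 35557)*(m + (-19549 - 2615)) = (-9241 + 35557)*(1/56 + (-19549 - 2615)) = 26316*(1/56 - 22164) = 26316*(-1241183/56) = -8165742957/14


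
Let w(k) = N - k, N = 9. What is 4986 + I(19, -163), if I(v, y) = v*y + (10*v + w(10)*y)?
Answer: 2242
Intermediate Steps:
w(k) = 9 - k
I(v, y) = -y + 10*v + v*y (I(v, y) = v*y + (10*v + (9 - 1*10)*y) = v*y + (10*v + (9 - 10)*y) = v*y + (10*v - y) = v*y + (-y + 10*v) = -y + 10*v + v*y)
4986 + I(19, -163) = 4986 + (-1*(-163) + 10*19 + 19*(-163)) = 4986 + (163 + 190 - 3097) = 4986 - 2744 = 2242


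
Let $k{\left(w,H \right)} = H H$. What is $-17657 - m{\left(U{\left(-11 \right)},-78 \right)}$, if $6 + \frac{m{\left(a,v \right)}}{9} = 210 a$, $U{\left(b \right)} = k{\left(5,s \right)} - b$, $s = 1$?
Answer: $-40283$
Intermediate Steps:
$k{\left(w,H \right)} = H^{2}$
$U{\left(b \right)} = 1 - b$ ($U{\left(b \right)} = 1^{2} - b = 1 - b$)
$m{\left(a,v \right)} = -54 + 1890 a$ ($m{\left(a,v \right)} = -54 + 9 \cdot 210 a = -54 + 1890 a$)
$-17657 - m{\left(U{\left(-11 \right)},-78 \right)} = -17657 - \left(-54 + 1890 \left(1 - -11\right)\right) = -17657 - \left(-54 + 1890 \left(1 + 11\right)\right) = -17657 - \left(-54 + 1890 \cdot 12\right) = -17657 - \left(-54 + 22680\right) = -17657 - 22626 = -40283$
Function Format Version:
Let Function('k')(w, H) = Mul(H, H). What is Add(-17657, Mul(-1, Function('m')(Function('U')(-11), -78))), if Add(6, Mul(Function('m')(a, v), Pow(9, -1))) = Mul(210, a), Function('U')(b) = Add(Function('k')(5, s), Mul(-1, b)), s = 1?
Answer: -40283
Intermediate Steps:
Function('k')(w, H) = Pow(H, 2)
Function('U')(b) = Add(1, Mul(-1, b)) (Function('U')(b) = Add(Pow(1, 2), Mul(-1, b)) = Add(1, Mul(-1, b)))
Function('m')(a, v) = Add(-54, Mul(1890, a)) (Function('m')(a, v) = Add(-54, Mul(9, Mul(210, a))) = Add(-54, Mul(1890, a)))
Add(-17657, Mul(-1, Function('m')(Function('U')(-11), -78))) = Add(-17657, Mul(-1, Add(-54, Mul(1890, Add(1, Mul(-1, -11)))))) = Add(-17657, Mul(-1, Add(-54, Mul(1890, Add(1, 11))))) = Add(-17657, Mul(-1, Add(-54, Mul(1890, 12)))) = Add(-17657, Mul(-1, Add(-54, 22680))) = Add(-17657, Mul(-1, 22626)) = Add(-17657, -22626) = -40283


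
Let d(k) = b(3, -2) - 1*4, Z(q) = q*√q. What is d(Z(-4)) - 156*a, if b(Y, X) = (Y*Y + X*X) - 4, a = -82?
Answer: 12797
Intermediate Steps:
Z(q) = q^(3/2)
b(Y, X) = -4 + X² + Y² (b(Y, X) = (Y² + X²) - 4 = (X² + Y²) - 4 = -4 + X² + Y²)
d(k) = 5 (d(k) = (-4 + (-2)² + 3²) - 1*4 = (-4 + 4 + 9) - 4 = 9 - 4 = 5)
d(Z(-4)) - 156*a = 5 - 156*(-82) = 5 + 12792 = 12797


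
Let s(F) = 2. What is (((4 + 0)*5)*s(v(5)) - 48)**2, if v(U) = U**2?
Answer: 64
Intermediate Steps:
(((4 + 0)*5)*s(v(5)) - 48)**2 = (((4 + 0)*5)*2 - 48)**2 = ((4*5)*2 - 48)**2 = (20*2 - 48)**2 = (40 - 48)**2 = (-8)**2 = 64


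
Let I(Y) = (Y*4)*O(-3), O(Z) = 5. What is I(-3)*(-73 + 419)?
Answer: -20760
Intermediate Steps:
I(Y) = 20*Y (I(Y) = (Y*4)*5 = (4*Y)*5 = 20*Y)
I(-3)*(-73 + 419) = (20*(-3))*(-73 + 419) = -60*346 = -20760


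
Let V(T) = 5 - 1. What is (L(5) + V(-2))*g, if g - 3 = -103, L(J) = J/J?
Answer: -500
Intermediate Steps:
L(J) = 1
g = -100 (g = 3 - 103 = -100)
V(T) = 4
(L(5) + V(-2))*g = (1 + 4)*(-100) = 5*(-100) = -500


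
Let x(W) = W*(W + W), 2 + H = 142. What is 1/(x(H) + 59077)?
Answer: 1/98277 ≈ 1.0175e-5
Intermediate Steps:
H = 140 (H = -2 + 142 = 140)
x(W) = 2*W² (x(W) = W*(2*W) = 2*W²)
1/(x(H) + 59077) = 1/(2*140² + 59077) = 1/(2*19600 + 59077) = 1/(39200 + 59077) = 1/98277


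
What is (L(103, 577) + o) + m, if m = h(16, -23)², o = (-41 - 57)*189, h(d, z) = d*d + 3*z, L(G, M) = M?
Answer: 17024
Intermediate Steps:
h(d, z) = d² + 3*z
o = -18522 (o = -98*189 = -18522)
m = 34969 (m = (16² + 3*(-23))² = (256 - 69)² = 187² = 34969)
(L(103, 577) + o) + m = (577 - 18522) + 34969 = -17945 + 34969 = 17024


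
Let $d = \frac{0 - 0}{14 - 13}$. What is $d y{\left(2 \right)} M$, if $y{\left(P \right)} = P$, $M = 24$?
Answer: $0$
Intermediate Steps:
$d = 0$ ($d = \frac{0 + \left(-10 + 10\right)}{1} = \left(0 + 0\right) 1 = 0 \cdot 1 = 0$)
$d y{\left(2 \right)} M = 0 \cdot 2 \cdot 24 = 0 \cdot 24 = 0$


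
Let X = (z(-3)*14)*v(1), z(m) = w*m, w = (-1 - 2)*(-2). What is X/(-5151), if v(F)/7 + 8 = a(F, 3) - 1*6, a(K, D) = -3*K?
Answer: -588/101 ≈ -5.8218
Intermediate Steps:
w = 6 (w = -3*(-2) = 6)
z(m) = 6*m
v(F) = -98 - 21*F (v(F) = -56 + 7*(-3*F - 1*6) = -56 + 7*(-3*F - 6) = -56 + 7*(-6 - 3*F) = -56 + (-42 - 21*F) = -98 - 21*F)
X = 29988 (X = ((6*(-3))*14)*(-98 - 21*1) = (-18*14)*(-98 - 21) = -252*(-119) = 29988)
X/(-5151) = 29988/(-5151) = 29988*(-1/5151) = -588/101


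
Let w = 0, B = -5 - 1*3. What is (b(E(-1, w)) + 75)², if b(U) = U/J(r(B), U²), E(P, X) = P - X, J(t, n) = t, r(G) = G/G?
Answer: 5476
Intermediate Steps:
B = -8 (B = -5 - 3 = -8)
r(G) = 1
b(U) = U (b(U) = U/1 = U*1 = U)
(b(E(-1, w)) + 75)² = ((-1 - 1*0) + 75)² = ((-1 + 0) + 75)² = (-1 + 75)² = 74² = 5476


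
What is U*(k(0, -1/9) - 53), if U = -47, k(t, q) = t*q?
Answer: 2491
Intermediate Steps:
k(t, q) = q*t
U*(k(0, -1/9) - 53) = -47*(-1/9*0 - 53) = -47*(0 - 53) = -47*(-53) = 2491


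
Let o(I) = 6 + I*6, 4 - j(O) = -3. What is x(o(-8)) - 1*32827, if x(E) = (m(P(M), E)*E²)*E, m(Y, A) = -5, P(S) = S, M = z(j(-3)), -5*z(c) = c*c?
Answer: 337613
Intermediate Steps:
j(O) = 7 (j(O) = 4 - 1*(-3) = 4 + 3 = 7)
z(c) = -c²/5 (z(c) = -c*c/5 = -c²/5)
M = -49/5 (M = -⅕*7² = -⅕*49 = -49/5 ≈ -9.8000)
o(I) = 6 + 6*I
x(E) = -5*E³ (x(E) = (-5*E²)*E = -5*E³)
x(o(-8)) - 1*32827 = -5*(6 + 6*(-8))³ - 1*32827 = -5*(6 - 48)³ - 32827 = -5*(-42)³ - 32827 = -5*(-74088) - 32827 = 370440 - 32827 = 337613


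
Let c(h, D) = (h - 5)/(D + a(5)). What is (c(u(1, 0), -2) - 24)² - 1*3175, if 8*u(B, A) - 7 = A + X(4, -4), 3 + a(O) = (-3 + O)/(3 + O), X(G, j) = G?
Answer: -3805011/1444 ≈ -2635.1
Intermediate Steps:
a(O) = -3 + (-3 + O)/(3 + O)
u(B, A) = 11/8 + A/8 (u(B, A) = 7/8 + (A + 4)/8 = 7/8 + (4 + A)/8 = 7/8 + (½ + A/8) = 11/8 + A/8)
c(h, D) = (-5 + h)/(-11/4 + D) (c(h, D) = (h - 5)/(D + 2*(-6 - 1*5)/(3 + 5)) = (-5 + h)/(D + 2*(-6 - 5)/8) = (-5 + h)/(D + 2*(⅛)*(-11)) = (-5 + h)/(D - 11/4) = (-5 + h)/(-11/4 + D))
(c(u(1, 0), -2) - 24)² - 1*3175 = (4*(-5 + (11/8 + (⅛)*0))/(-11 + 4*(-2)) - 24)² - 1*3175 = (4*(-5 + (11/8 + 0))/(-11 - 8) - 24)² - 3175 = (4*(-5 + 11/8)/(-19) - 24)² - 3175 = (4*(-1/19)*(-29/8) - 24)² - 3175 = (29/38 - 24)² - 3175 = (-883/38)² - 3175 = 779689/1444 - 3175 = -3805011/1444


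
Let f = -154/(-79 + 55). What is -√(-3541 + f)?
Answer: -I*√127245/6 ≈ -59.452*I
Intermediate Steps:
f = 77/12 (f = -154/(-24) = -1/24*(-154) = 77/12 ≈ 6.4167)
-√(-3541 + f) = -√(-3541 + 77/12) = -√(-42415/12) = -I*√127245/6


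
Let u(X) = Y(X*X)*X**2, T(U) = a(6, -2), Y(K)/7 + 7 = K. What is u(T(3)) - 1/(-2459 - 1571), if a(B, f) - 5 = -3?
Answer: -338519/4030 ≈ -84.000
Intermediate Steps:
Y(K) = -49 + 7*K
a(B, f) = 2 (a(B, f) = 5 - 3 = 2)
T(U) = 2
u(X) = X**2*(-49 + 7*X**2) (u(X) = (-49 + 7*(X*X))*X**2 = (-49 + 7*X**2)*X**2 = X**2*(-49 + 7*X**2))
u(T(3)) - 1/(-2459 - 1571) = 7*2**2*(-7 + 2**2) - 1/(-2459 - 1571) = 7*4*(-7 + 4) - 1/(-4030) = 7*4*(-3) - 1*(-1/4030) = -84 + 1/4030 = -338519/4030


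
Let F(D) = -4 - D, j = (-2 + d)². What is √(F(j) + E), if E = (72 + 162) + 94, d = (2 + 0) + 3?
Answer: 3*√35 ≈ 17.748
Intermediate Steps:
d = 5 (d = 2 + 3 = 5)
j = 9 (j = (-2 + 5)² = 3² = 9)
E = 328 (E = 234 + 94 = 328)
√(F(j) + E) = √((-4 - 1*9) + 328) = √((-4 - 9) + 328) = √(-13 + 328) = √315 = 3*√35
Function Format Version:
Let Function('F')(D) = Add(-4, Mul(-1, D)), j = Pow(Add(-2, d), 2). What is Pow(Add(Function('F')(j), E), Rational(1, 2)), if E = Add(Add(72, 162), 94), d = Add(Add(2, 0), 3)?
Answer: Mul(3, Pow(35, Rational(1, 2))) ≈ 17.748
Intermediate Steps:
d = 5 (d = Add(2, 3) = 5)
j = 9 (j = Pow(Add(-2, 5), 2) = Pow(3, 2) = 9)
E = 328 (E = Add(234, 94) = 328)
Pow(Add(Function('F')(j), E), Rational(1, 2)) = Pow(Add(Add(-4, Mul(-1, 9)), 328), Rational(1, 2)) = Pow(Add(Add(-4, -9), 328), Rational(1, 2)) = Pow(Add(-13, 328), Rational(1, 2)) = Pow(315, Rational(1, 2)) = Mul(3, Pow(35, Rational(1, 2)))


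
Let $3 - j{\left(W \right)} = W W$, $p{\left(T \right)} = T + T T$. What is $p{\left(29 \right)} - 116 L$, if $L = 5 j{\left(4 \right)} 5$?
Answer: $38570$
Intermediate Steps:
$p{\left(T \right)} = T + T^{2}$
$j{\left(W \right)} = 3 - W^{2}$ ($j{\left(W \right)} = 3 - W W = 3 - W^{2}$)
$L = -325$ ($L = 5 \left(3 - 4^{2}\right) 5 = 5 \left(3 - 16\right) 5 = 5 \left(-13\right) 5 = \left(-65\right) 5 = -325$)
$p{\left(29 \right)} - 116 L = 29 \left(1 + 29\right) - -37700 = 29 \cdot 30 + 37700 = 870 + 37700 = 38570$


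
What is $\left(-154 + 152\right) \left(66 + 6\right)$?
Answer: $-144$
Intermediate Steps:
$\left(-154 + 152\right) \left(66 + 6\right) = \left(-2\right) 72 = -144$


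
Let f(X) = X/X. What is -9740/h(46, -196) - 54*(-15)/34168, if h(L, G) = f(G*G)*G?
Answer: 41619385/837116 ≈ 49.718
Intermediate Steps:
f(X) = 1
h(L, G) = G (h(L, G) = 1*G = G)
-9740/h(46, -196) - 54*(-15)/34168 = -9740/(-196) - 54*(-15)/34168 = -9740*(-1/196) + 810*(1/34168) = 2435/49 + 405/17084 = 41619385/837116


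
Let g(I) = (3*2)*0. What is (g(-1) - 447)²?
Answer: 199809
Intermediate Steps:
g(I) = 0 (g(I) = 6*0 = 0)
(g(-1) - 447)² = (0 - 447)² = (-447)² = 199809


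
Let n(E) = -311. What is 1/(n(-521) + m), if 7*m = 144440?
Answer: 7/142263 ≈ 4.9205e-5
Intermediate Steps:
m = 144440/7 (m = (⅐)*144440 = 144440/7 ≈ 20634.)
1/(n(-521) + m) = 1/(-311 + 144440/7) = 1/(142263/7) = 7/142263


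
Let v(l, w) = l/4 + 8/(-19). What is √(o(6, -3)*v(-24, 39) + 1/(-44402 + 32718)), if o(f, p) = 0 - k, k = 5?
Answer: √395553638279/110998 ≈ 5.6661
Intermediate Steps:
v(l, w) = -8/19 + l/4 (v(l, w) = l*(¼) + 8*(-1/19) = l/4 - 8/19 = -8/19 + l/4)
o(f, p) = -5 (o(f, p) = 0 - 1*5 = 0 - 5 = -5)
√(o(6, -3)*v(-24, 39) + 1/(-44402 + 32718)) = √(-5*(-8/19 + (¼)*(-24)) + 1/(-44402 + 32718)) = √(-5*(-8/19 - 6) + 1/(-11684)) = √(-5*(-122/19) - 1/11684) = √(610/19 - 1/11684) = √(7127221/221996) = √395553638279/110998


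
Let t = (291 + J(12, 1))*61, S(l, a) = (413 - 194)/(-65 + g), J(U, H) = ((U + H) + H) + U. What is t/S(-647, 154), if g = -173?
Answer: -4602206/219 ≈ -21015.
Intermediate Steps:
J(U, H) = 2*H + 2*U (J(U, H) = ((H + U) + H) + U = (U + 2*H) + U = 2*H + 2*U)
S(l, a) = -219/238 (S(l, a) = (413 - 194)/(-65 - 173) = 219/(-238) = 219*(-1/238) = -219/238)
t = 19337 (t = (291 + (2*1 + 2*12))*61 = (291 + (2 + 24))*61 = (291 + 26)*61 = 317*61 = 19337)
t/S(-647, 154) = 19337/(-219/238) = 19337*(-238/219) = -4602206/219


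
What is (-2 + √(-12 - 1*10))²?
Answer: (2 - I*√22)² ≈ -18.0 - 18.762*I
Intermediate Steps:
(-2 + √(-12 - 1*10))² = (-2 + √(-12 - 10))² = (-2 + √(-22))² = (-2 + I*√22)²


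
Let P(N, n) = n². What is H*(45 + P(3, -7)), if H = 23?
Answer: 2162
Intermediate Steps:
H*(45 + P(3, -7)) = 23*(45 + (-7)²) = 23*(45 + 49) = 23*94 = 2162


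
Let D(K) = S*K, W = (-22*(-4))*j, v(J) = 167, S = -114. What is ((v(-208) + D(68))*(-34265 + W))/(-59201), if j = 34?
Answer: -237205705/59201 ≈ -4006.8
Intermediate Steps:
W = 2992 (W = -22*(-4)*34 = 88*34 = 2992)
D(K) = -114*K
((v(-208) + D(68))*(-34265 + W))/(-59201) = ((167 - 114*68)*(-34265 + 2992))/(-59201) = ((167 - 7752)*(-31273))*(-1/59201) = -7585*(-31273)*(-1/59201) = 237205705*(-1/59201) = -237205705/59201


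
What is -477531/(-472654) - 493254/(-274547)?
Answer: 571810329/203713874 ≈ 2.8069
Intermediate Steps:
-477531/(-472654) - 493254/(-274547) = -477531*(-1/472654) - 493254*(-1/274547) = 477531/472654 + 493254/274547 = 571810329/203713874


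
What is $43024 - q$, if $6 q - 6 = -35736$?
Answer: $48979$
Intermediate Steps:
$q = -5955$ ($q = 1 + \frac{1}{6} \left(-35736\right) = 1 - 5956 = -5955$)
$43024 - q = 43024 - -5955 = 43024 + 5955 = 48979$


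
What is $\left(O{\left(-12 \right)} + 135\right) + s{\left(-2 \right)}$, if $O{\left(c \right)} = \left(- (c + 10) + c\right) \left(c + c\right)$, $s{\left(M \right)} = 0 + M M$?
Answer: $379$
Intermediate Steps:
$s{\left(M \right)} = M^{2}$ ($s{\left(M \right)} = 0 + M^{2} = M^{2}$)
$O{\left(c \right)} = - 20 c$ ($O{\left(c \right)} = \left(- (10 + c) + c\right) 2 c = \left(\left(-10 - c\right) + c\right) 2 c = - 10 \cdot 2 c = - 20 c$)
$\left(O{\left(-12 \right)} + 135\right) + s{\left(-2 \right)} = \left(\left(-20\right) \left(-12\right) + 135\right) + \left(-2\right)^{2} = \left(240 + 135\right) + 4 = 375 + 4 = 379$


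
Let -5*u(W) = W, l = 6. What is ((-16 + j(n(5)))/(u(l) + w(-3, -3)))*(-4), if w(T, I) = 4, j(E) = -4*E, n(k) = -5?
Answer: -40/7 ≈ -5.7143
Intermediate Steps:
u(W) = -W/5
((-16 + j(n(5)))/(u(l) + w(-3, -3)))*(-4) = ((-16 - 4*(-5))/(-⅕*6 + 4))*(-4) = ((-16 + 20)/(-6/5 + 4))*(-4) = (4/(14/5))*(-4) = (4*(5/14))*(-4) = (10/7)*(-4) = -40/7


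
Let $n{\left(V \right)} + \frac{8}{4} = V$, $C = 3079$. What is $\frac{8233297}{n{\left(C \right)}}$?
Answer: $\frac{8233297}{3077} \approx 2675.8$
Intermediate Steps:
$n{\left(V \right)} = -2 + V$
$\frac{8233297}{n{\left(C \right)}} = \frac{8233297}{-2 + 3079} = \frac{8233297}{3077}$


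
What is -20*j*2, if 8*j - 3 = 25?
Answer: -140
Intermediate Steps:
j = 7/2 (j = 3/8 + (⅛)*25 = 3/8 + 25/8 = 7/2 ≈ 3.5000)
-20*j*2 = -20*7/2*2 = -70*2 = -140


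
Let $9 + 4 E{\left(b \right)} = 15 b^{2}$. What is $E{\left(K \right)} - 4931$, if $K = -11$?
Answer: $- \frac{8959}{2} \approx -4479.5$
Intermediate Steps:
$E{\left(b \right)} = - \frac{9}{4} + \frac{15 b^{2}}{4}$
$E{\left(K \right)} - 4931 = \left(- \frac{9}{4} + \frac{15 \left(-11\right)^{2}}{4}\right) - 4931 = \left(- \frac{9}{4} + \frac{15}{4} \cdot 121\right) - 4931 = \left(- \frac{9}{4} + \frac{1815}{4}\right) - 4931 = \frac{903}{2} - 4931 = - \frac{8959}{2}$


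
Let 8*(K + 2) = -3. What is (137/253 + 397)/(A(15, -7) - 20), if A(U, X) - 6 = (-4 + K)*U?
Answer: -804624/221881 ≈ -3.6264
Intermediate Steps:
K = -19/8 (K = -2 + (⅛)*(-3) = -2 - 3/8 = -19/8 ≈ -2.3750)
A(U, X) = 6 - 51*U/8 (A(U, X) = 6 + (-4 - 19/8)*U = 6 - 51*U/8)
(137/253 + 397)/(A(15, -7) - 20) = (137/253 + 397)/((6 - 51/8*15) - 20) = (137*(1/253) + 397)/((6 - 765/8) - 20) = (137/253 + 397)/(-717/8 - 20) = 100578/(253*(-877/8)) = (100578/253)*(-8/877) = -804624/221881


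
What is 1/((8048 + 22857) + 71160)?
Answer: 1/102065 ≈ 9.7977e-6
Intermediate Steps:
1/((8048 + 22857) + 71160) = 1/(30905 + 71160) = 1/102065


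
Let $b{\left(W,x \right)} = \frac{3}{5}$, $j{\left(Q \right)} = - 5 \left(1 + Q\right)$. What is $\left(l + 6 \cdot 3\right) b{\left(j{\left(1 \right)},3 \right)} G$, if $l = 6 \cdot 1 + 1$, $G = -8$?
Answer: $-120$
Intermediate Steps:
$l = 7$ ($l = 6 + 1 = 7$)
$j{\left(Q \right)} = -5 - 5 Q$
$b{\left(W,x \right)} = \frac{3}{5}$ ($b{\left(W,x \right)} = 3 \cdot \frac{1}{5} = \frac{3}{5}$)
$\left(l + 6 \cdot 3\right) b{\left(j{\left(1 \right)},3 \right)} G = \left(7 + 6 \cdot 3\right) \frac{3}{5} \left(-8\right) = \left(7 + 18\right) \frac{3}{5} \left(-8\right) = 25 \cdot \frac{3}{5} \left(-8\right) = 15 \left(-8\right) = -120$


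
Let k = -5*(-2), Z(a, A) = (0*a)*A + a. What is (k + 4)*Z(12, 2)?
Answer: 168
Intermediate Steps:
Z(a, A) = a (Z(a, A) = 0*A + a = 0 + a = a)
k = 10
(k + 4)*Z(12, 2) = (10 + 4)*12 = 14*12 = 168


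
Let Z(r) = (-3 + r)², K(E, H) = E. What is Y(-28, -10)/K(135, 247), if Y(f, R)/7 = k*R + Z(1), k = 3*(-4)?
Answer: 868/135 ≈ 6.4296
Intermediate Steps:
k = -12
Y(f, R) = 28 - 84*R (Y(f, R) = 7*(-12*R + (-3 + 1)²) = 7*(-12*R + (-2)²) = 7*(-12*R + 4) = 7*(4 - 12*R) = 28 - 84*R)
Y(-28, -10)/K(135, 247) = (28 - 84*(-10))/135 = (28 + 840)*(1/135) = 868*(1/135) = 868/135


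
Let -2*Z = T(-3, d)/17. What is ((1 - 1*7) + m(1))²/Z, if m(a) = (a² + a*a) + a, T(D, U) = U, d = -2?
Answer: 153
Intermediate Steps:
m(a) = a + 2*a² (m(a) = (a² + a²) + a = 2*a² + a = a + 2*a²)
Z = 1/17 (Z = -(-1)/17 = -½*(-2/17) = 1/17 ≈ 0.058824)
((1 - 1*7) + m(1))²/Z = ((1 - 1*7) + 1*(1 + 2*1))²/(1/17) = ((1 - 7) + 1*(1 + 2))²*17 = (-6 + 1*3)²*17 = (-6 + 3)²*17 = (-3)²*17 = 9*17 = 153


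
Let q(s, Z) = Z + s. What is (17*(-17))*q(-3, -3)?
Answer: 1734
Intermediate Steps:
(17*(-17))*q(-3, -3) = (17*(-17))*(-3 - 3) = -289*(-6) = 1734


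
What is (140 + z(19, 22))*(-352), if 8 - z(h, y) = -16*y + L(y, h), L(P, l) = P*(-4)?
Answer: -206976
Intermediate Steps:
L(P, l) = -4*P
z(h, y) = 8 + 20*y (z(h, y) = 8 - (-16*y - 4*y) = 8 - (-20)*y = 8 + 20*y)
(140 + z(19, 22))*(-352) = (140 + (8 + 20*22))*(-352) = (140 + (8 + 440))*(-352) = (140 + 448)*(-352) = 588*(-352) = -206976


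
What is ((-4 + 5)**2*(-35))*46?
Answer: -1610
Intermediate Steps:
((-4 + 5)**2*(-35))*46 = (1**2*(-35))*46 = (1*(-35))*46 = -35*46 = -1610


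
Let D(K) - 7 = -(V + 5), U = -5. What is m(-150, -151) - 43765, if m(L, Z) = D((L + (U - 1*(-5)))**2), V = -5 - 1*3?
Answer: -43755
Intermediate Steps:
V = -8 (V = -5 - 3 = -8)
D(K) = 10 (D(K) = 7 - (-8 + 5) = 7 - 1*(-3) = 7 + 3 = 10)
m(L, Z) = 10
m(-150, -151) - 43765 = 10 - 43765 = -43755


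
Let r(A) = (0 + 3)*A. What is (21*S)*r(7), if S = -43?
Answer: -18963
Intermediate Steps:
r(A) = 3*A
(21*S)*r(7) = (21*(-43))*(3*7) = -903*21 = -18963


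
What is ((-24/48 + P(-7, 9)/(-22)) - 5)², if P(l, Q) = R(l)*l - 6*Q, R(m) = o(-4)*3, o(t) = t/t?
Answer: 529/121 ≈ 4.3719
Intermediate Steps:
o(t) = 1
R(m) = 3 (R(m) = 1*3 = 3)
P(l, Q) = -6*Q + 3*l (P(l, Q) = 3*l - 6*Q = -6*Q + 3*l)
((-24/48 + P(-7, 9)/(-22)) - 5)² = ((-24/48 + (-6*9 + 3*(-7))/(-22)) - 5)² = ((-24*1/48 + (-54 - 21)*(-1/22)) - 5)² = ((-½ - 75*(-1/22)) - 5)² = ((-½ + 75/22) - 5)² = (32/11 - 5)² = (-23/11)² = 529/121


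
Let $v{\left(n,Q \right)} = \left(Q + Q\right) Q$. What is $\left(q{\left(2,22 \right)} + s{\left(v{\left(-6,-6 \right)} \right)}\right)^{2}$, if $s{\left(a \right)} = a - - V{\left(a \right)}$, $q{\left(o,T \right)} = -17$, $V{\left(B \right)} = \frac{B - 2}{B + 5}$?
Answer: $\frac{378225}{121} \approx 3125.8$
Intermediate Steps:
$V{\left(B \right)} = \frac{-2 + B}{5 + B}$
$v{\left(n,Q \right)} = 2 Q^{2}$ ($v{\left(n,Q \right)} = 2 Q Q = 2 Q^{2}$)
$s{\left(a \right)} = a + \frac{-2 + a}{5 + a}$ ($s{\left(a \right)} = a - - \frac{-2 + a}{5 + a} = a + \frac{-2 + a}{5 + a}$)
$\left(q{\left(2,22 \right)} + s{\left(v{\left(-6,-6 \right)} \right)}\right)^{2} = \left(-17 + \frac{-2 + 2 \left(-6\right)^{2} + 2 \left(-6\right)^{2} \left(5 + 2 \left(-6\right)^{2}\right)}{5 + 2 \left(-6\right)^{2}}\right)^{2} = \left(-17 + \frac{-2 + 2 \cdot 36 + 2 \cdot 36 \left(5 + 2 \cdot 36\right)}{5 + 2 \cdot 36}\right)^{2} = \left(-17 + \frac{-2 + 72 + 72 \left(5 + 72\right)}{5 + 72}\right)^{2} = \left(-17 + \frac{-2 + 72 + 72 \cdot 77}{77}\right)^{2} = \left(-17 + \frac{-2 + 72 + 5544}{77}\right)^{2} = \left(-17 + \frac{1}{77} \cdot 5614\right)^{2} = \left(-17 + \frac{802}{11}\right)^{2} = \left(\frac{615}{11}\right)^{2} = \frac{378225}{121}$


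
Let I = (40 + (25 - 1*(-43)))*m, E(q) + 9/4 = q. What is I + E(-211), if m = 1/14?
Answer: -5755/28 ≈ -205.54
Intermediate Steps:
E(q) = -9/4 + q
m = 1/14 ≈ 0.071429
I = 54/7 (I = (40 + (25 - 1*(-43)))*(1/14) = (40 + (25 + 43))*(1/14) = (40 + 68)*(1/14) = 108*(1/14) = 54/7 ≈ 7.7143)
I + E(-211) = 54/7 + (-9/4 - 211) = 54/7 - 853/4 = -5755/28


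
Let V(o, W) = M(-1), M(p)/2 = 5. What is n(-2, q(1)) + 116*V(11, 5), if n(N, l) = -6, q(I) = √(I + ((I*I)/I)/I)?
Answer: 1154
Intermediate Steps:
M(p) = 10 (M(p) = 2*5 = 10)
V(o, W) = 10
q(I) = √(1 + I) (q(I) = √(I + (I²/I)/I) = √(I + I/I) = √(I + 1) = √(1 + I))
n(-2, q(1)) + 116*V(11, 5) = -6 + 116*10 = -6 + 1160 = 1154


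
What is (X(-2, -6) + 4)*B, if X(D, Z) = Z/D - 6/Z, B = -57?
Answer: -456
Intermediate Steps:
X(D, Z) = -6/Z + Z/D
(X(-2, -6) + 4)*B = ((-6/(-6) - 6/(-2)) + 4)*(-57) = ((-6*(-1/6) - 6*(-1/2)) + 4)*(-57) = ((1 + 3) + 4)*(-57) = (4 + 4)*(-57) = 8*(-57) = -456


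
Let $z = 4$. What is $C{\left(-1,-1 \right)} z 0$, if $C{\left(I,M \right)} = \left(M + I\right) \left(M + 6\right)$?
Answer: $0$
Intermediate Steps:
$C{\left(I,M \right)} = \left(6 + M\right) \left(I + M\right)$ ($C{\left(I,M \right)} = \left(I + M\right) \left(6 + M\right) = \left(6 + M\right) \left(I + M\right)$)
$C{\left(-1,-1 \right)} z 0 = \left(\left(-1\right)^{2} + 6 \left(-1\right) + 6 \left(-1\right) - -1\right) 4 \cdot 0 = \left(1 - 6 - 6 + 1\right) 4 \cdot 0 = \left(-10\right) 4 \cdot 0 = \left(-40\right) 0 = 0$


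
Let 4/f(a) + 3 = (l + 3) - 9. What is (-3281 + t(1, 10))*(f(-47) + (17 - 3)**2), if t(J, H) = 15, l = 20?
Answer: -7054560/11 ≈ -6.4132e+5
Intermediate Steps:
f(a) = 4/11 (f(a) = 4/(-3 + ((20 + 3) - 9)) = 4/(-3 + (23 - 9)) = 4/(-3 + 14) = 4/11)
(-3281 + t(1, 10))*(f(-47) + (17 - 3)**2) = (-3281 + 15)*(4/11 + (17 - 3)**2) = -3266*(4/11 + 14**2) = -3266*(4/11 + 196) = -3266*2160/11 = -7054560/11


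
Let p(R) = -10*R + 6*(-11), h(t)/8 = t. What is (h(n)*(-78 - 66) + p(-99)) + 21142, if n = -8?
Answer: 31282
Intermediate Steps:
h(t) = 8*t
p(R) = -66 - 10*R (p(R) = -10*R - 66 = -66 - 10*R)
(h(n)*(-78 - 66) + p(-99)) + 21142 = ((8*(-8))*(-78 - 66) + (-66 - 10*(-99))) + 21142 = (-64*(-144) + (-66 + 990)) + 21142 = (9216 + 924) + 21142 = 10140 + 21142 = 31282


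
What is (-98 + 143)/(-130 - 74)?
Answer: -15/68 ≈ -0.22059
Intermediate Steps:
(-98 + 143)/(-130 - 74) = 45/(-204) = 45*(-1/204) = -15/68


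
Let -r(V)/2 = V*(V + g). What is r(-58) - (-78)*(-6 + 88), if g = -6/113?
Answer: -38212/113 ≈ -338.16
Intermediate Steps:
g = -6/113 (g = -6*1/113 = -6/113 ≈ -0.053097)
r(V) = -2*V*(-6/113 + V) (r(V) = -2*V*(V - 6/113) = -2*V*(-6/113 + V))
r(-58) - (-78)*(-6 + 88) = (2/113)*(-58)*(6 - 113*(-58)) - (-78)*(-6 + 88) = (2/113)*(-58)*(6 + 6554) - (-78)*82 = (2/113)*(-58)*6560 - 1*(-6396) = -760960/113 + 6396 = -38212/113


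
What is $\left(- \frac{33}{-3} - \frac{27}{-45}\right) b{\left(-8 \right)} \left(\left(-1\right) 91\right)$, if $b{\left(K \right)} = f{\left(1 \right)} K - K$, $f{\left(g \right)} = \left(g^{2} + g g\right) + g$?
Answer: $\frac{84448}{5} \approx 16890.0$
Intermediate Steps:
$f{\left(g \right)} = g + 2 g^{2}$ ($f{\left(g \right)} = \left(g^{2} + g^{2}\right) + g = 2 g^{2} + g = g + 2 g^{2}$)
$b{\left(K \right)} = 2 K$ ($b{\left(K \right)} = 1 \left(1 + 2 \cdot 1\right) K - K = 1 \left(1 + 2\right) K - K = 1 \cdot 3 K - K = 3 K - K = 2 K$)
$\left(- \frac{33}{-3} - \frac{27}{-45}\right) b{\left(-8 \right)} \left(\left(-1\right) 91\right) = \left(- \frac{33}{-3} - \frac{27}{-45}\right) 2 \left(-8\right) \left(\left(-1\right) 91\right) = \left(\left(-33\right) \left(- \frac{1}{3}\right) - - \frac{3}{5}\right) \left(-16\right) \left(-91\right) = \left(11 + \frac{3}{5}\right) \left(-16\right) \left(-91\right) = \frac{58}{5} \left(-16\right) \left(-91\right) = \left(- \frac{928}{5}\right) \left(-91\right) = \frac{84448}{5}$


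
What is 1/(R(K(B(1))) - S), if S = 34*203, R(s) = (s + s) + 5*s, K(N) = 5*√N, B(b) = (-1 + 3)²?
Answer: -1/6832 ≈ -0.00014637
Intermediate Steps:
B(b) = 4 (B(b) = 2² = 4)
R(s) = 7*s (R(s) = 2*s + 5*s = 7*s)
S = 6902
1/(R(K(B(1))) - S) = 1/(7*(5*√4) - 1*6902) = 1/(7*(5*2) - 6902) = 1/(7*10 - 6902) = 1/(70 - 6902) = 1/(-6832) = -1/6832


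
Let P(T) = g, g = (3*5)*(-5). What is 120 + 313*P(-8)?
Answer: -23355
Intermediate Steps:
g = -75 (g = 15*(-5) = -75)
P(T) = -75
120 + 313*P(-8) = 120 + 313*(-75) = 120 - 23475 = -23355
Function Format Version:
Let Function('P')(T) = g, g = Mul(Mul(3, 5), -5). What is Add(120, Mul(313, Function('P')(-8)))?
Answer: -23355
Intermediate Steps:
g = -75 (g = Mul(15, -5) = -75)
Function('P')(T) = -75
Add(120, Mul(313, Function('P')(-8))) = Add(120, Mul(313, -75)) = Add(120, -23475) = -23355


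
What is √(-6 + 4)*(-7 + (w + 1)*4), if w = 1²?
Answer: I*√2 ≈ 1.4142*I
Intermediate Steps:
w = 1
√(-6 + 4)*(-7 + (w + 1)*4) = √(-6 + 4)*(-7 + (1 + 1)*4) = √(-2)*(-7 + 2*4) = (I*√2)*(-7 + 8) = (I*√2)*1 = I*√2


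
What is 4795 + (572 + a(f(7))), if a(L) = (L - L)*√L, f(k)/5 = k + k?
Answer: 5367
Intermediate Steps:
f(k) = 10*k (f(k) = 5*(k + k) = 5*(2*k) = 10*k)
a(L) = 0 (a(L) = 0*√L = 0)
4795 + (572 + a(f(7))) = 4795 + (572 + 0) = 4795 + 572 = 5367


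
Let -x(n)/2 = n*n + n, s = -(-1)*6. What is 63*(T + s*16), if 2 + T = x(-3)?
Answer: 5166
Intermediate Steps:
s = 6 (s = -1*(-6) = 6)
x(n) = -2*n - 2*n² (x(n) = -2*(n*n + n) = -2*(n² + n) = -2*(n + n²) = -2*n - 2*n²)
T = -14 (T = -2 - 2*(-3)*(1 - 3) = -2 - 2*(-3)*(-2) = -2 - 12 = -14)
63*(T + s*16) = 63*(-14 + 6*16) = 63*(-14 + 96) = 63*82 = 5166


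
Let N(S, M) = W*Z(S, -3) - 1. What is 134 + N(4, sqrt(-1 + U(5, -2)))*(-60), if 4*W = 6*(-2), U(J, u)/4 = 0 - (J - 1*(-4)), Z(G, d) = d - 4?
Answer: -1066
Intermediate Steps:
Z(G, d) = -4 + d
U(J, u) = -16 - 4*J (U(J, u) = 4*(0 - (J - 1*(-4))) = 4*(0 - (J + 4)) = 4*(0 - (4 + J)) = 4*(0 + (-4 - J)) = 4*(-4 - J) = -16 - 4*J)
W = -3 (W = (6*(-2))/4 = (1/4)*(-12) = -3)
N(S, M) = 20 (N(S, M) = -3*(-4 - 3) - 1 = -3*(-7) - 1 = 21 - 1 = 20)
134 + N(4, sqrt(-1 + U(5, -2)))*(-60) = 134 + 20*(-60) = 134 - 1200 = -1066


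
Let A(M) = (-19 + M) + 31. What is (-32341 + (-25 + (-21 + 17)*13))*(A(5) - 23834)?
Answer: 772099506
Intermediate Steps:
A(M) = 12 + M
(-32341 + (-25 + (-21 + 17)*13))*(A(5) - 23834) = (-32341 + (-25 + (-21 + 17)*13))*((12 + 5) - 23834) = (-32341 + (-25 - 4*13))*(17 - 23834) = (-32341 + (-25 - 52))*(-23817) = (-32341 - 77)*(-23817) = -32418*(-23817) = 772099506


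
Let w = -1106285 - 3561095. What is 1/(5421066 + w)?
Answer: 1/753686 ≈ 1.3268e-6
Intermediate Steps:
w = -4667380
1/(5421066 + w) = 1/(5421066 - 4667380) = 1/753686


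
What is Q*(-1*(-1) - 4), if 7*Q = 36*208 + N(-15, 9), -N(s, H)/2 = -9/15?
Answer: -112338/35 ≈ -3209.7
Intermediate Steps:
N(s, H) = 6/5 (N(s, H) = -(-18)/15 = -2*(-3/5) = 6/5)
Q = 37446/35 (Q = (36*208 + 6/5)/7 = (7488 + 6/5)/7 = (1/7)*(37446/5) = 37446/35 ≈ 1069.9)
Q*(-1*(-1) - 4) = 37446*(-1*(-1) - 4)/35 = 37446*(1 - 4)/35 = (37446/35)*(-3) = -112338/35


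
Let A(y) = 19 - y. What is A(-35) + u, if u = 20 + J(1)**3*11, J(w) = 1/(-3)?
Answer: 1987/27 ≈ 73.593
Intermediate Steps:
J(w) = -1/3
u = 529/27 (u = 20 + (-1/3)**3*11 = 20 - 1/27*11 = 20 - 11/27 = 529/27 ≈ 19.593)
A(-35) + u = (19 - 1*(-35)) + 529/27 = (19 + 35) + 529/27 = 54 + 529/27 = 1987/27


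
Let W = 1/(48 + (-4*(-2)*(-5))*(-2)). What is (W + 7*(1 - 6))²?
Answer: 20061441/16384 ≈ 1224.5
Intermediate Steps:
W = 1/128 (W = 1/(48 + (8*(-5))*(-2)) = 1/(48 - 40*(-2)) = 1/(48 + 80) = 1/128 ≈ 0.0078125)
(W + 7*(1 - 6))² = (1/128 + 7*(1 - 6))² = (1/128 + 7*(-5))² = (1/128 - 35)² = (-4479/128)² = 20061441/16384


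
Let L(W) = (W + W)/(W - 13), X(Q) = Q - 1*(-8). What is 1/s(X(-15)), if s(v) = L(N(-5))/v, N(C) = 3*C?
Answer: -98/15 ≈ -6.5333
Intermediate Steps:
X(Q) = 8 + Q (X(Q) = Q + 8 = 8 + Q)
L(W) = 2*W/(-13 + W) (L(W) = (2*W)/(-13 + W) = 2*W/(-13 + W))
s(v) = 15/(14*v) (s(v) = (2*(3*(-5))/(-13 + 3*(-5)))/v = (2*(-15)/(-13 - 15))/v = (2*(-15)/(-28))/v = (2*(-15)*(-1/28))/v = 15/(14*v))
1/s(X(-15)) = 1/(15/(14*(8 - 15))) = 1/((15/14)/(-7)) = 1/((15/14)*(-1/7)) = 1/(-15/98) = -98/15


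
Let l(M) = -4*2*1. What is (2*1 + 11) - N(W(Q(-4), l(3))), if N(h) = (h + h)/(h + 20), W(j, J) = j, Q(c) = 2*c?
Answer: 43/3 ≈ 14.333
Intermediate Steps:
l(M) = -8 (l(M) = -8*1 = -8)
N(h) = 2*h/(20 + h) (N(h) = (2*h)/(20 + h) = 2*h/(20 + h))
(2*1 + 11) - N(W(Q(-4), l(3))) = (2*1 + 11) - 2*2*(-4)/(20 + 2*(-4)) = (2 + 11) - 2*(-8)/(20 - 8) = 13 - 2*(-8)/12 = 13 - 1*(-4/3) = 13 + 4/3 = 43/3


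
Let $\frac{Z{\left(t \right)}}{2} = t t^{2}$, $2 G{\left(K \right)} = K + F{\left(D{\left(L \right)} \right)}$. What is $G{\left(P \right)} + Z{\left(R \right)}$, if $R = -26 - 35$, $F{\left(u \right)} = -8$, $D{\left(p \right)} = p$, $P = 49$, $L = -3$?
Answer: $- \frac{907883}{2} \approx -4.5394 \cdot 10^{5}$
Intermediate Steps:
$G{\left(K \right)} = -4 + \frac{K}{2}$ ($G{\left(K \right)} = \frac{K - 8}{2} = \frac{-8 + K}{2} = -4 + \frac{K}{2}$)
$R = -61$ ($R = -26 - 35 = -61$)
$Z{\left(t \right)} = 2 t^{3}$ ($Z{\left(t \right)} = 2 t t^{2} = 2 t^{3}$)
$G{\left(P \right)} + Z{\left(R \right)} = \left(-4 + \frac{1}{2} \cdot 49\right) + 2 \left(-61\right)^{3} = \left(-4 + \frac{49}{2}\right) + 2 \left(-226981\right) = \frac{41}{2} - 453962 = - \frac{907883}{2}$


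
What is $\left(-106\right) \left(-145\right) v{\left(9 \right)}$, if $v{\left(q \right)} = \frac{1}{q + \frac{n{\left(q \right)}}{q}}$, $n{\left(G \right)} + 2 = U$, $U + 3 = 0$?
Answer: $\frac{69165}{38} \approx 1820.1$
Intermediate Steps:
$U = -3$ ($U = -3 + 0 = -3$)
$n{\left(G \right)} = -5$ ($n{\left(G \right)} = -2 - 3 = -5$)
$v{\left(q \right)} = \frac{1}{q - \frac{5}{q}}$
$\left(-106\right) \left(-145\right) v{\left(9 \right)} = \left(-106\right) \left(-145\right) \frac{9}{-5 + 9^{2}} = 15370 \frac{9}{-5 + 81} = 15370 \cdot \frac{9}{76} = \frac{69165}{38}$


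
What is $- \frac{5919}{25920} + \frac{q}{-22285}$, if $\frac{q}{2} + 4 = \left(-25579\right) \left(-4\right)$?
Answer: $- \frac{362383933}{38508480} \approx -9.4105$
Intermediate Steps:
$q = 204624$ ($q = -8 + 2 \left(\left(-25579\right) \left(-4\right)\right) = -8 + 2 \cdot 102316 = -8 + 204632 = 204624$)
$- \frac{5919}{25920} + \frac{q}{-22285} = - \frac{5919}{25920} + \frac{204624}{-22285} = \left(-5919\right) \frac{1}{25920} + 204624 \left(- \frac{1}{22285}\right) = - \frac{1973}{8640} - \frac{204624}{22285} = - \frac{362383933}{38508480}$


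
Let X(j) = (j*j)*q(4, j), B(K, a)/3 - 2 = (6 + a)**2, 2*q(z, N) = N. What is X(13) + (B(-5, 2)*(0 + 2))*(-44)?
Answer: -32651/2 ≈ -16326.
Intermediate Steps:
q(z, N) = N/2
B(K, a) = 6 + 3*(6 + a)**2
X(j) = j**3/2 (X(j) = (j*j)*(j/2) = j**2*(j/2) = j**3/2)
X(13) + (B(-5, 2)*(0 + 2))*(-44) = (1/2)*13**3 + ((6 + 3*(6 + 2)**2)*(0 + 2))*(-44) = (1/2)*2197 + ((6 + 3*8**2)*2)*(-44) = 2197/2 + ((6 + 3*64)*2)*(-44) = 2197/2 + ((6 + 192)*2)*(-44) = 2197/2 + (198*2)*(-44) = 2197/2 + 396*(-44) = 2197/2 - 17424 = -32651/2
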